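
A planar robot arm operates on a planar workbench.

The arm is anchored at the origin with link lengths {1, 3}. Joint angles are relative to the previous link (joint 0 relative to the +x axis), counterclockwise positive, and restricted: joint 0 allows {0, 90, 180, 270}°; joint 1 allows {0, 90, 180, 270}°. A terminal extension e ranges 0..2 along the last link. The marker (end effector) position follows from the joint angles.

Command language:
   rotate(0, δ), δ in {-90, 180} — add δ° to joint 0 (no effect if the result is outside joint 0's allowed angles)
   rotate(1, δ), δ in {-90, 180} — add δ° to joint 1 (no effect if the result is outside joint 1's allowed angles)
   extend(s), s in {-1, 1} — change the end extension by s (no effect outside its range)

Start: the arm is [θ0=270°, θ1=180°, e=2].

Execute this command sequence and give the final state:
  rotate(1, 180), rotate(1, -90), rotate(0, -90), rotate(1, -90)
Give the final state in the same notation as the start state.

[θ0=180°, θ1=180°, e=2]

from: [θ0=270°, θ1=180°, e=2]
step 1 (rotate(1, 180)): [θ0=270°, θ1=0°, e=2]
step 2 (rotate(1, -90)): [θ0=270°, θ1=270°, e=2]
step 3 (rotate(0, -90)): [θ0=180°, θ1=270°, e=2]
step 4 (rotate(1, -90)): [θ0=180°, θ1=180°, e=2]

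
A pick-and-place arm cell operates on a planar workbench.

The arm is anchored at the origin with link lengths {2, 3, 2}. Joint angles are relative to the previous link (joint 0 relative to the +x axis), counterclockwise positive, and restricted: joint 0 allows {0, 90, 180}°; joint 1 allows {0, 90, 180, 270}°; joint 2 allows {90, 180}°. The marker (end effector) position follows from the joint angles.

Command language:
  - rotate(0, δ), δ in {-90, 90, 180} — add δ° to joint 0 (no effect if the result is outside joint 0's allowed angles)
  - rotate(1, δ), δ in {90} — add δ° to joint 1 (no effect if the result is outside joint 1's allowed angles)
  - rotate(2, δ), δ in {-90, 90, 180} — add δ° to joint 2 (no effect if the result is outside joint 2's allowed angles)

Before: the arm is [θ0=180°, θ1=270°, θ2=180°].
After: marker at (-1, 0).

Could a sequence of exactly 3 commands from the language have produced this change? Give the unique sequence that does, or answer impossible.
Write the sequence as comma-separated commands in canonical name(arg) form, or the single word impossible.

rotate(1, 90), rotate(1, 90), rotate(1, 90)

from: [θ0=180°, θ1=270°, θ2=180°]
[1] after rotate(1, 90): [θ0=180°, θ1=0°, θ2=180°]
[2] after rotate(1, 90): [θ0=180°, θ1=90°, θ2=180°]
[3] after rotate(1, 90): [θ0=180°, θ1=180°, θ2=180°]
uniquely the one of 343 3-step routes that fits.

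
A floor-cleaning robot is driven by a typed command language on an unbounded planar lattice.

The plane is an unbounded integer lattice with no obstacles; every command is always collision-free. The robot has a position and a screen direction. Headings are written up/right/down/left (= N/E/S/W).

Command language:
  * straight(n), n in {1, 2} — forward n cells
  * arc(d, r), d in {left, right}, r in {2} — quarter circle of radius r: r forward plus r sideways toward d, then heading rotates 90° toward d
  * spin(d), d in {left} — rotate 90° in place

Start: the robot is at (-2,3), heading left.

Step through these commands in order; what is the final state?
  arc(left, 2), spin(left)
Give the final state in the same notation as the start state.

from: at (-2,3), heading left
[1] after arc(left, 2): at (-4,1), heading down
[2] after spin(left): at (-4,1), heading right

at (-4,1), heading right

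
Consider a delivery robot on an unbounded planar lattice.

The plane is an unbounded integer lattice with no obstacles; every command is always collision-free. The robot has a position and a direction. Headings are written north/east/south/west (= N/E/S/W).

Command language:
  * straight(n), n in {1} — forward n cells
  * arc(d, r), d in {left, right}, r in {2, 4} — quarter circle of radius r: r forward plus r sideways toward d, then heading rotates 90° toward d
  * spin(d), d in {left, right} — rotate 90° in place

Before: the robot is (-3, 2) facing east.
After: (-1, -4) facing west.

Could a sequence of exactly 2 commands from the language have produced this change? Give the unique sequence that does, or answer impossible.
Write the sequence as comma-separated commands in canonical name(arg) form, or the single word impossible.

arc(right, 4), arc(right, 2)

key: cell and facing (now W) both changed — the 2 commands mix motion and turning
from: (-3, 2) facing east
[1] after arc(right, 4): (1, -2) facing south
[2] after arc(right, 2): (-1, -4) facing west
no other 2-command option fits: unique.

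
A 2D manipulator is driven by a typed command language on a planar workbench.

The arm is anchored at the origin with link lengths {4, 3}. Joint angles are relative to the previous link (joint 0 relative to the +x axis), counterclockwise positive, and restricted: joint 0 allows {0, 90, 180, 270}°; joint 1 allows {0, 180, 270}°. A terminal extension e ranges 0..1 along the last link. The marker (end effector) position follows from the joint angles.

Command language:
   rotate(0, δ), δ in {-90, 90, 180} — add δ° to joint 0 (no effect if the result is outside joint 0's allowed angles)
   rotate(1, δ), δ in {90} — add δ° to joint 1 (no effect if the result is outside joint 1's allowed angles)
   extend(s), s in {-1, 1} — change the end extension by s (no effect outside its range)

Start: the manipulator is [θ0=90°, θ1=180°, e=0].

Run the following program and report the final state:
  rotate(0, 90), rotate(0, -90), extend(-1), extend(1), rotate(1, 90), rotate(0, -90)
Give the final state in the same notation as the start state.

from: [θ0=90°, θ1=180°, e=0]
[1] after rotate(0, 90): [θ0=180°, θ1=180°, e=0]
[2] after rotate(0, -90): [θ0=90°, θ1=180°, e=0]
[3] after extend(-1): [θ0=90°, θ1=180°, e=0]
[4] after extend(1): [θ0=90°, θ1=180°, e=1]
[5] after rotate(1, 90): [θ0=90°, θ1=270°, e=1]
[6] after rotate(0, -90): [θ0=0°, θ1=270°, e=1]

[θ0=0°, θ1=270°, e=1]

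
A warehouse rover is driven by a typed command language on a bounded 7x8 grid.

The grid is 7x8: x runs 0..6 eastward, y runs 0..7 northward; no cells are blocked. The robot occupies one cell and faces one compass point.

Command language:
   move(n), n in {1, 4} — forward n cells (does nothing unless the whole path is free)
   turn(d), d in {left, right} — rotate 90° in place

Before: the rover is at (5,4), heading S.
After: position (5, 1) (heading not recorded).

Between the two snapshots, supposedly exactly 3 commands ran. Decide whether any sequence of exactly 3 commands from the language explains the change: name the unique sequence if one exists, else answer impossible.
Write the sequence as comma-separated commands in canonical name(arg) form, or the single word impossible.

move(1), move(1), move(1)

start: at (5,4), heading S
t=1 move(1) ⇒ at (5,3), heading S
t=2 move(1) ⇒ at (5,2), heading S
t=3 move(1) ⇒ at (5,1), heading S
no rival 3-sequence matches.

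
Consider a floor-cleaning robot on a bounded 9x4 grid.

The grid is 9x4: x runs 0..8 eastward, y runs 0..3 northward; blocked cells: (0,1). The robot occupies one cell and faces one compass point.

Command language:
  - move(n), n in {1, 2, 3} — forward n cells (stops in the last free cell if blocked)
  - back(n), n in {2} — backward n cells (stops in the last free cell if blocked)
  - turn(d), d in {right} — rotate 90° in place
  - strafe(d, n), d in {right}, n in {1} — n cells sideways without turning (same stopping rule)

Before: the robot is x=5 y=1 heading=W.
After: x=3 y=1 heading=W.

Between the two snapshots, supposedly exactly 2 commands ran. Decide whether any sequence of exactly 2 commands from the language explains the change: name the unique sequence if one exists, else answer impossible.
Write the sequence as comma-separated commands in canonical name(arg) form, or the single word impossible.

move(1), move(1)

key: heading stays W — no command in the sequence turns
begin: x=5 y=1 heading=W
1. move(1) → x=4 y=1 heading=W
2. move(1) → x=3 y=1 heading=W
no rival 2-sequence matches.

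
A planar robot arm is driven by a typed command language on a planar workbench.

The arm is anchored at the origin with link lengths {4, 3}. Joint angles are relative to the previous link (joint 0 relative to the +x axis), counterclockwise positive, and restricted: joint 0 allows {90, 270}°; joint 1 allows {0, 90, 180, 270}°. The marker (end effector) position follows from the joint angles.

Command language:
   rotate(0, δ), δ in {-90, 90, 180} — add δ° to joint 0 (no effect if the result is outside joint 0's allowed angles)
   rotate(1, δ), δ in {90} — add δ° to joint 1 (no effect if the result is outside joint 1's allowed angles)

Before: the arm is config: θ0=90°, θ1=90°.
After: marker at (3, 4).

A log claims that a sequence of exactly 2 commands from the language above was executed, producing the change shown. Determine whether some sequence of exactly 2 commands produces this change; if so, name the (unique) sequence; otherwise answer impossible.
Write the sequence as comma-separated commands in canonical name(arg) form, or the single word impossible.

rotate(1, 90), rotate(1, 90)

from: config: θ0=90°, θ1=90°
t=1 rotate(1, 90) ⇒ config: θ0=90°, θ1=180°
t=2 rotate(1, 90) ⇒ config: θ0=90°, θ1=270°
no rival 2-sequence matches.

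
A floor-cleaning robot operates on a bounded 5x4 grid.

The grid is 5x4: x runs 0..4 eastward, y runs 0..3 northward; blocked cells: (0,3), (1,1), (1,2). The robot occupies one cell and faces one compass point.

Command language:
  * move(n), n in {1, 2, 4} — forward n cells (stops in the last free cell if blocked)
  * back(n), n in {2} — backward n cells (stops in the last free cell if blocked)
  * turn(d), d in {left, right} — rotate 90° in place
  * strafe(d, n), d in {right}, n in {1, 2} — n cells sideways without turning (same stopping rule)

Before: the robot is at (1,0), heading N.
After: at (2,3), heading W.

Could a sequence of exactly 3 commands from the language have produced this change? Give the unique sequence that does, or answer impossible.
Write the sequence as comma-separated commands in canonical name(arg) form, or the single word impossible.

key: running turn(left) before strafe(right, 1) would end elsewhere — order is forced
start: at (1,0), heading N
1. strafe(right, 1) → at (2,0), heading N
2. move(4) → at (2,3), heading N
3. turn(left) → at (2,3), heading W
uniquely the one of 512 3-step routes that fits.

strafe(right, 1), move(4), turn(left)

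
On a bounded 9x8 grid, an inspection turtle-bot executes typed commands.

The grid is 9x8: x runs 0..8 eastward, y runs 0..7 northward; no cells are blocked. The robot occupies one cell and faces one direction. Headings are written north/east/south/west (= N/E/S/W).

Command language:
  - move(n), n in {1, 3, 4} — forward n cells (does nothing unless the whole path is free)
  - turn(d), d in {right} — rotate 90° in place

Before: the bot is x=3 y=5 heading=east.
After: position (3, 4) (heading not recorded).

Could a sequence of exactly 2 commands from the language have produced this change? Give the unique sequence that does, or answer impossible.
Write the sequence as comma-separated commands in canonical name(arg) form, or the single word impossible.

key: running move(1) before turn(right) would end elsewhere — order is forced
start: x=3 y=5 heading=east
step 1 (turn(right)): x=3 y=5 heading=south
step 2 (move(1)): x=3 y=4 heading=south
all 16 alternatives checked — unique.

turn(right), move(1)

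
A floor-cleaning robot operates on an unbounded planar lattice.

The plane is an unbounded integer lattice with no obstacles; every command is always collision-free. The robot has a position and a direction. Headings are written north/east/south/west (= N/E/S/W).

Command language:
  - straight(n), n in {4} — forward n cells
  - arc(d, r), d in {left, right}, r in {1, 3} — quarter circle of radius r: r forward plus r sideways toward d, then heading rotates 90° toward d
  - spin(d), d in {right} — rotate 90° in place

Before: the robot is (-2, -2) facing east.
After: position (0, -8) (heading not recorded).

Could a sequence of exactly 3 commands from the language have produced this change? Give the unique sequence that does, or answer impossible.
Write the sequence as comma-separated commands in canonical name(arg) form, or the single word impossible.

arc(right, 1), straight(4), arc(left, 1)

key: order matters: swapping arc(right, 1) and arc(left, 1) lands elsewhere
begin: (-2, -2) facing east
[1] after arc(right, 1): (-1, -3) facing south
[2] after straight(4): (-1, -7) facing south
[3] after arc(left, 1): (0, -8) facing east
no other 3-command option fits: unique.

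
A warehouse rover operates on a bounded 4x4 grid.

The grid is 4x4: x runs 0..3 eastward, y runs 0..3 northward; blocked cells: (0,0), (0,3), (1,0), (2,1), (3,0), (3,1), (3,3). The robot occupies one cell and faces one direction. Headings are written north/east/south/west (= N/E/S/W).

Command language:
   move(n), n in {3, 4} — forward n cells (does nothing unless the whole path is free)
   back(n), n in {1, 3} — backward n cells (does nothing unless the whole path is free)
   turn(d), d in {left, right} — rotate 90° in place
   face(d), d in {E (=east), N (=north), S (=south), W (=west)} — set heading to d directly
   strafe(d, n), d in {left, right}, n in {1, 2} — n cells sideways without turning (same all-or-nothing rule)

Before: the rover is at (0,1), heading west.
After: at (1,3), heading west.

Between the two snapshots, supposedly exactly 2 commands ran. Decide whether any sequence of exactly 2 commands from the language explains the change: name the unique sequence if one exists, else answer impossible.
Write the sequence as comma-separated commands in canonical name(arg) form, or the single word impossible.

back(1), strafe(right, 2)

key: still facing W at the end — nothing in the sequence rotates
initial: at (0,1), heading west
step 1 (back(1)): at (1,1), heading west
step 2 (strafe(right, 2)): at (1,3), heading west
no rival 2-sequence matches.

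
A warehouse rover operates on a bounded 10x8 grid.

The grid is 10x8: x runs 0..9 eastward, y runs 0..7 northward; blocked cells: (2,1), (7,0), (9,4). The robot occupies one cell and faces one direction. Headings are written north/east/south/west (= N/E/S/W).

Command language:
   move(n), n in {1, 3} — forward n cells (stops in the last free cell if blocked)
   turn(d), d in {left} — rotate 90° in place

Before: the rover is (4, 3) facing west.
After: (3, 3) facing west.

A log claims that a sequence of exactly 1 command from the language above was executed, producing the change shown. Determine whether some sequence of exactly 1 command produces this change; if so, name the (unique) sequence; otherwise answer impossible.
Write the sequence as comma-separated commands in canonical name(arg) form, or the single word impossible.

key: still facing W — the one step turns nothing
t0: (4, 3) facing west
t=1 move(1) ⇒ (3, 3) facing west
no rival 1-sequence matches.

move(1)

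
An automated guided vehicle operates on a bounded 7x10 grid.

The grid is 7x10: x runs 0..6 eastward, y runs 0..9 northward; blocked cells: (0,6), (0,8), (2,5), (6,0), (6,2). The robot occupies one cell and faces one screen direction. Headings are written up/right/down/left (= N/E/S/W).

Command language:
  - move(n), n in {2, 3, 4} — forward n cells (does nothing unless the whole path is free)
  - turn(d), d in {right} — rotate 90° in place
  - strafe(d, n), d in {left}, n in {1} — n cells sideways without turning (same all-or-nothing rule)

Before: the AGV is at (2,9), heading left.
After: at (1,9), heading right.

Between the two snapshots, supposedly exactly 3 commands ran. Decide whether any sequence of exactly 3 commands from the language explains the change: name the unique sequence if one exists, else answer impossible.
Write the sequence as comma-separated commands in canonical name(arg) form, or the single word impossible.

turn(right), strafe(left, 1), turn(right)

key: cell and facing (now E) both changed — the 3 commands mix motion and turning
from: at (2,9), heading left
t=1 turn(right) ⇒ at (2,9), heading up
t=2 strafe(left, 1) ⇒ at (1,9), heading up
t=3 turn(right) ⇒ at (1,9), heading right
no other 3-command option fits: unique.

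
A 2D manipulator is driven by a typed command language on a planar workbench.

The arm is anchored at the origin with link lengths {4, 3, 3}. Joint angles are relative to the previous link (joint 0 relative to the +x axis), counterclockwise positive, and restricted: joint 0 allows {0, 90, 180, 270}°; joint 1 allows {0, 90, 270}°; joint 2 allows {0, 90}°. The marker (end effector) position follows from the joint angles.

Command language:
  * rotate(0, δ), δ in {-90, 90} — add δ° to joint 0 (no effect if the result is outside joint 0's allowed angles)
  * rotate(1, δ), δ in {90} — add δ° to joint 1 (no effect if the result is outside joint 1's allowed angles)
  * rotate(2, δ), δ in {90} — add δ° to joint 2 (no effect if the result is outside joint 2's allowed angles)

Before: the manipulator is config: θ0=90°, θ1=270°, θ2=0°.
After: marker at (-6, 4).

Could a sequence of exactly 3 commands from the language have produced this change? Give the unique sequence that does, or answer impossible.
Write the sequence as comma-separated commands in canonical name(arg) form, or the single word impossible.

begin: config: θ0=90°, θ1=270°, θ2=0°
[1] after rotate(1, 90): config: θ0=90°, θ1=0°, θ2=0°
[2] after rotate(1, 90): config: θ0=90°, θ1=90°, θ2=0°
[3] after rotate(1, 90): config: θ0=90°, θ1=90°, θ2=0°
no other 3-command option fits: unique.

rotate(1, 90), rotate(1, 90), rotate(1, 90)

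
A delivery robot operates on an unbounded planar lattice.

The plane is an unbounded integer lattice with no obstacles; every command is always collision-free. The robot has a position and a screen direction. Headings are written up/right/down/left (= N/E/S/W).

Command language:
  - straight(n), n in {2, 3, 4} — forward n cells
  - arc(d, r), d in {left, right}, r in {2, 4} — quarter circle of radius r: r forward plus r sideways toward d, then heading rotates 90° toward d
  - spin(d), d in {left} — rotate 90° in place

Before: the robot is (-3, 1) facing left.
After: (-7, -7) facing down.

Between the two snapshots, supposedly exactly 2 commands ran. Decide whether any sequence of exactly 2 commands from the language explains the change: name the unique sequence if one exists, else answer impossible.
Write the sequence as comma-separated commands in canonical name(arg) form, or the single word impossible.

key: position moved to (-7,-7) AND the heading swung to S — translation plus rotation needed
start: (-3, 1) facing left
[1] after arc(left, 4): (-7, -3) facing down
[2] after straight(4): (-7, -7) facing down
all 64 alternatives checked — unique.

arc(left, 4), straight(4)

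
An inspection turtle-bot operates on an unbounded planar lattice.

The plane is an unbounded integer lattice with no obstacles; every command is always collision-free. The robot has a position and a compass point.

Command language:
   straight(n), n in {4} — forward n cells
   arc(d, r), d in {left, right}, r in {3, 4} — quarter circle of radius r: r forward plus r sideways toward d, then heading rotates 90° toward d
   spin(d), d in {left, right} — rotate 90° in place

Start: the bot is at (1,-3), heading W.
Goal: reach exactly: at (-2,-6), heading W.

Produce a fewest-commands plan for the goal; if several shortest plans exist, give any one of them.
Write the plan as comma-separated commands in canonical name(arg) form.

spin(left), arc(right, 3)

from: at (1,-3), heading W
step 1 (spin(left)): at (1,-3), heading S
step 2 (arc(right, 3)): at (-2,-6), heading W
nothing shorter than 2 reaches the goal.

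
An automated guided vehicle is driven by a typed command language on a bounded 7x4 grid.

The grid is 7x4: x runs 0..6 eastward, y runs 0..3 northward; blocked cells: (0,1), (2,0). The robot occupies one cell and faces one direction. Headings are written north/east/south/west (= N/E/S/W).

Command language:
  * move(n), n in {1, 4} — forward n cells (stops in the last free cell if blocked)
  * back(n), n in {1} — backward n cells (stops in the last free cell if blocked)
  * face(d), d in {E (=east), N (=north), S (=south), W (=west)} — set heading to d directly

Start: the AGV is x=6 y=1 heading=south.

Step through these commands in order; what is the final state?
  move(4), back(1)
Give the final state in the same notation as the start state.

initial: x=6 y=1 heading=south
t=1 move(4) ⇒ x=6 y=0 heading=south
t=2 back(1) ⇒ x=6 y=1 heading=south

x=6 y=1 heading=south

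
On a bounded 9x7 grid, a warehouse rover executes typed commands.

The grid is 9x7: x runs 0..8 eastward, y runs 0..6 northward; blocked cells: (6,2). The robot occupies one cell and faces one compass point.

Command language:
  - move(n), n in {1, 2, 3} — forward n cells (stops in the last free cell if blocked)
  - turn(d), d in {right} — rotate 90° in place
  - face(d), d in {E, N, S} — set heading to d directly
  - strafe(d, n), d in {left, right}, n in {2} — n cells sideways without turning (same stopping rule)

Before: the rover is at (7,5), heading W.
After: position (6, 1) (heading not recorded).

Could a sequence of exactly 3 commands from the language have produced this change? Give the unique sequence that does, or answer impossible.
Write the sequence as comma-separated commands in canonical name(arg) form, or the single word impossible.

strafe(left, 2), strafe(left, 2), move(1)

key: order matters: swapping strafe(left, 2) and move(1) lands elsewhere
from: at (7,5), heading W
1. strafe(left, 2) → at (7,3), heading W
2. strafe(left, 2) → at (7,1), heading W
3. move(1) → at (6,1), heading W
all 729 alternatives checked — unique.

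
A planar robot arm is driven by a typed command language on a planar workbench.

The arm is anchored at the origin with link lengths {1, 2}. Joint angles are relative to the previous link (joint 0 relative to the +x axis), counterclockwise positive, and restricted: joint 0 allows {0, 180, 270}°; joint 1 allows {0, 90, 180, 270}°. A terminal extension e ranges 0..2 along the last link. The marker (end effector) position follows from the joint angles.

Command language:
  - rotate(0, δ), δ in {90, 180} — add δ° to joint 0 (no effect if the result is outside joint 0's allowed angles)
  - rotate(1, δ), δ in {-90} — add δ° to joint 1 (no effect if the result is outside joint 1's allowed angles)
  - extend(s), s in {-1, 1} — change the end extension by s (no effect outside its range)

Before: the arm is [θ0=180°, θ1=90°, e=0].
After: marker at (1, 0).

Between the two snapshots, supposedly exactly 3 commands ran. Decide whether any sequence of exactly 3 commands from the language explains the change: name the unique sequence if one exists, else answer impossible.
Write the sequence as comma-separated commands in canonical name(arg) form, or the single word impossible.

rotate(1, -90), rotate(1, -90), rotate(1, -90)

begin: [θ0=180°, θ1=90°, e=0]
[1] after rotate(1, -90): [θ0=180°, θ1=0°, e=0]
[2] after rotate(1, -90): [θ0=180°, θ1=270°, e=0]
[3] after rotate(1, -90): [θ0=180°, θ1=180°, e=0]
all 125 alternatives checked — unique.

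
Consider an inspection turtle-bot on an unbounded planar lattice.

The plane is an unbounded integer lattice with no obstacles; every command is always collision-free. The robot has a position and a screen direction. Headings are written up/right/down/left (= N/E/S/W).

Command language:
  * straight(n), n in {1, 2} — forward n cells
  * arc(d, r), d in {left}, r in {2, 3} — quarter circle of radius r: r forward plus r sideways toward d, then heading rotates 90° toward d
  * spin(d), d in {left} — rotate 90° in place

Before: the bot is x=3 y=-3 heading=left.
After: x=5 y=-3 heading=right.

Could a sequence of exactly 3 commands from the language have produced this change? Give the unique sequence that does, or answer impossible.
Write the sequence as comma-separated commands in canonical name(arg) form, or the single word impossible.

key: order matters: swapping spin(left) and straight(2) lands elsewhere
initial: x=3 y=-3 heading=left
step 1 (spin(left)): x=3 y=-3 heading=down
step 2 (spin(left)): x=3 y=-3 heading=right
step 3 (straight(2)): x=5 y=-3 heading=right
uniquely the one of 125 3-step routes that fits.

spin(left), spin(left), straight(2)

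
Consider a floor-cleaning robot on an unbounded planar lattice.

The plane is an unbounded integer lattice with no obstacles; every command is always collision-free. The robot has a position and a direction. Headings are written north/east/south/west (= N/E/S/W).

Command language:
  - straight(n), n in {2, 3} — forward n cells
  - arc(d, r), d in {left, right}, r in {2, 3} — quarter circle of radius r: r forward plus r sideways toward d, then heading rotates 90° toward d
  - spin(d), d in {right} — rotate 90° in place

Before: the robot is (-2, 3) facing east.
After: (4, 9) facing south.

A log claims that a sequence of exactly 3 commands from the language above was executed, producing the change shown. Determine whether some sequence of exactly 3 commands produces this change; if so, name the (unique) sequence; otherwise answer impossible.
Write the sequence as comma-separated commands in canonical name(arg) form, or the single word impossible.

arc(left, 3), arc(right, 3), spin(right)

key: position moved to (4,9) AND the heading swung to S — translation plus rotation needed
initial: (-2, 3) facing east
1. arc(left, 3) → (1, 6) facing north
2. arc(right, 3) → (4, 9) facing east
3. spin(right) → (4, 9) facing south
no rival 3-sequence matches.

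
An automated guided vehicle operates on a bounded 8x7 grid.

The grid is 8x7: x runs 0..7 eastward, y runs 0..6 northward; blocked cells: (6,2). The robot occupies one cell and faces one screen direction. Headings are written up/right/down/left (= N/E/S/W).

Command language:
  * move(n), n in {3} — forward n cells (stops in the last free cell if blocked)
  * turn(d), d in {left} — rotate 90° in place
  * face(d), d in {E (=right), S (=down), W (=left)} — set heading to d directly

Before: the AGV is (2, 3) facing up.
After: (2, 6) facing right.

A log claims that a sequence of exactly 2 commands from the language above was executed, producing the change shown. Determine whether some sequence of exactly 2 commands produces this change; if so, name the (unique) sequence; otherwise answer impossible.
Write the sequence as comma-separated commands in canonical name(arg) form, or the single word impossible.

move(3), face(E)

key: running face(E) before move(3) would end elsewhere — order is forced
initial: (2, 3) facing up
1. move(3) → (2, 6) facing up
2. face(E) → (2, 6) facing right
no other 2-command option fits: unique.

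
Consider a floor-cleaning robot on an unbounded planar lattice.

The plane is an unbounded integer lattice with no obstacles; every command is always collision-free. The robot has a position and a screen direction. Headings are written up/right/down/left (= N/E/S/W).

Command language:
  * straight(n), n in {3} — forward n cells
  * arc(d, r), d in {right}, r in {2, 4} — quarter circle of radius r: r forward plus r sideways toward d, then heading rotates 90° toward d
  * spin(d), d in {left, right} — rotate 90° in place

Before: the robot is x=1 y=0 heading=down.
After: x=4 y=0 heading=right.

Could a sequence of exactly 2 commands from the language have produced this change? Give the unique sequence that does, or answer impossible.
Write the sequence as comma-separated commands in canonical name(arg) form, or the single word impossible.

spin(left), straight(3)

key: cell and facing (now E) both changed — the 2 commands mix motion and turning
start: x=1 y=0 heading=down
[1] after spin(left): x=1 y=0 heading=right
[2] after straight(3): x=4 y=0 heading=right
no other 2-command option fits: unique.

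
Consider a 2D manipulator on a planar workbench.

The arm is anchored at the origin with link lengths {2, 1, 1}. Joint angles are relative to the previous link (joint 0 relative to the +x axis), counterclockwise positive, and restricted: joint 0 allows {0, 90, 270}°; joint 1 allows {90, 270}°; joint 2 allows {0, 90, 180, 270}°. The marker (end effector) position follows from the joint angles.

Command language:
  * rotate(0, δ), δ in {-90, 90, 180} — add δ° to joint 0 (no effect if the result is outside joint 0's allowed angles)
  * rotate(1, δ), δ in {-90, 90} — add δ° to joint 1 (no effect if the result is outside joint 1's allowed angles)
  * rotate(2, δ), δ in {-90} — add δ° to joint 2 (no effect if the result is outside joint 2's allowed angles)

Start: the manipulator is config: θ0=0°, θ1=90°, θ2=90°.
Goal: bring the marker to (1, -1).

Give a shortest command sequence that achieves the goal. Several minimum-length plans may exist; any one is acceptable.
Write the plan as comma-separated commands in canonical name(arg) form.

rotate(0, -90)

start: config: θ0=0°, θ1=90°, θ2=90°
t=1 rotate(0, -90) ⇒ config: θ0=270°, θ1=90°, θ2=90°
no 0-step plan works, so 1 is optimal.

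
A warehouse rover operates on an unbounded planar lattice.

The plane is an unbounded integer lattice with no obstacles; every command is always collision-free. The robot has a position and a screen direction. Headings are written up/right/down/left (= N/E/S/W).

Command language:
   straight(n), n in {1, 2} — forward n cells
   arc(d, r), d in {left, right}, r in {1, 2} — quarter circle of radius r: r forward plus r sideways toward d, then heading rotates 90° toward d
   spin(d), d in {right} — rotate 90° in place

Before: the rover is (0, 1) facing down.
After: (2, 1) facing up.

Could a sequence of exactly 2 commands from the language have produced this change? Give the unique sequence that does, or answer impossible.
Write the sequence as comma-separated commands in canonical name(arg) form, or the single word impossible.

arc(left, 1), arc(left, 1)

key: cell and facing (now N) both changed — the 2 commands mix motion and turning
from: (0, 1) facing down
[1] after arc(left, 1): (1, 0) facing right
[2] after arc(left, 1): (2, 1) facing up
uniquely the one of 49 2-step routes that fits.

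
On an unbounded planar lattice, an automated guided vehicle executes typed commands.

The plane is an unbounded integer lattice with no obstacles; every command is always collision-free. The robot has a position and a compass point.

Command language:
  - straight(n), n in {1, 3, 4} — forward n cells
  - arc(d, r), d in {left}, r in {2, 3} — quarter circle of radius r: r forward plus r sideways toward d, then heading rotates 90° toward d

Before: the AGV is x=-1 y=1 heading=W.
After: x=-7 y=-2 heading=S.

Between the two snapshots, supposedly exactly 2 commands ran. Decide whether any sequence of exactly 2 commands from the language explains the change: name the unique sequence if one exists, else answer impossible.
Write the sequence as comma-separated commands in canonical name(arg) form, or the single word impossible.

key: position moved to (-7,-2) AND the heading swung to S — translation plus rotation needed
t0: x=-1 y=1 heading=W
t=1 straight(3) ⇒ x=-4 y=1 heading=W
t=2 arc(left, 3) ⇒ x=-7 y=-2 heading=S
all 25 alternatives checked — unique.

straight(3), arc(left, 3)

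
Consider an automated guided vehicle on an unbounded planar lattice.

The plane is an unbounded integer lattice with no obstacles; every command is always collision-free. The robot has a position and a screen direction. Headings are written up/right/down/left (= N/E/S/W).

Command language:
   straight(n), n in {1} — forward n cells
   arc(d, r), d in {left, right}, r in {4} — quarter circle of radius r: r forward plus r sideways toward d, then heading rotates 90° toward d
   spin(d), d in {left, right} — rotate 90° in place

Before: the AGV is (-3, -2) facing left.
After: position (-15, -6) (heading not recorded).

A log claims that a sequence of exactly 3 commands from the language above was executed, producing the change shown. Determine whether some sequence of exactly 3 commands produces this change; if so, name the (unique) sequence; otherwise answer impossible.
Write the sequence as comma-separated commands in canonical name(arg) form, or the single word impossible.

arc(left, 4), arc(right, 4), arc(right, 4)

key: running arc(right, 4) before arc(left, 4) would end elsewhere — order is forced
from: (-3, -2) facing left
1. arc(left, 4) → (-7, -6) facing down
2. arc(right, 4) → (-11, -10) facing left
3. arc(right, 4) → (-15, -6) facing up
no rival 3-sequence matches.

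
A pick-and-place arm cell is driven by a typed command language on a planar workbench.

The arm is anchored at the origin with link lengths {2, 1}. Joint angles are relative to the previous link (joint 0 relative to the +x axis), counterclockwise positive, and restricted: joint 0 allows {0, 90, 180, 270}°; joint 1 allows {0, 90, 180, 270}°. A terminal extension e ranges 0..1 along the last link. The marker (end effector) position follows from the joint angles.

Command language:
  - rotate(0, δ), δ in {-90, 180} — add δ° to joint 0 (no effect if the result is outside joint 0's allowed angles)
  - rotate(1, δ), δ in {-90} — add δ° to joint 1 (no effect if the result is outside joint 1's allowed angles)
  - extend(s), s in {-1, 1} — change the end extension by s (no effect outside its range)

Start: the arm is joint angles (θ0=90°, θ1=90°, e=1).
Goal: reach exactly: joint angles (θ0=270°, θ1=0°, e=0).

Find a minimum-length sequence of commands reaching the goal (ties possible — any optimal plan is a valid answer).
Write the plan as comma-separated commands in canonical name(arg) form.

extend(-1), rotate(1, -90), rotate(0, 180)

start: joint angles (θ0=90°, θ1=90°, e=1)
1. extend(-1) → joint angles (θ0=90°, θ1=90°, e=0)
2. rotate(1, -90) → joint angles (θ0=90°, θ1=0°, e=0)
3. rotate(0, 180) → joint angles (θ0=270°, θ1=0°, e=0)
nothing shorter than 3 reaches the goal.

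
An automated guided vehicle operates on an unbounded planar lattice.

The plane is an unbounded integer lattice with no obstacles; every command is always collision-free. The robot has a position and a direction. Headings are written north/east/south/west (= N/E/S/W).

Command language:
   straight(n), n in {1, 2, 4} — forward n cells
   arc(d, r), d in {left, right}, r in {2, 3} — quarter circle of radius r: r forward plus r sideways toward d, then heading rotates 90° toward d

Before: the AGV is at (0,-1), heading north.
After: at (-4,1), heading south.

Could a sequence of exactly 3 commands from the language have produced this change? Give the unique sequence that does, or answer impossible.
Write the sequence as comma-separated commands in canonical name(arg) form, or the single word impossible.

straight(2), arc(left, 2), arc(left, 2)

key: position moved to (-4,1) AND the heading swung to S — translation plus rotation needed
start: at (0,-1), heading north
step 1 (straight(2)): at (0,1), heading north
step 2 (arc(left, 2)): at (-2,3), heading west
step 3 (arc(left, 2)): at (-4,1), heading south
uniquely the one of 343 3-step routes that fits.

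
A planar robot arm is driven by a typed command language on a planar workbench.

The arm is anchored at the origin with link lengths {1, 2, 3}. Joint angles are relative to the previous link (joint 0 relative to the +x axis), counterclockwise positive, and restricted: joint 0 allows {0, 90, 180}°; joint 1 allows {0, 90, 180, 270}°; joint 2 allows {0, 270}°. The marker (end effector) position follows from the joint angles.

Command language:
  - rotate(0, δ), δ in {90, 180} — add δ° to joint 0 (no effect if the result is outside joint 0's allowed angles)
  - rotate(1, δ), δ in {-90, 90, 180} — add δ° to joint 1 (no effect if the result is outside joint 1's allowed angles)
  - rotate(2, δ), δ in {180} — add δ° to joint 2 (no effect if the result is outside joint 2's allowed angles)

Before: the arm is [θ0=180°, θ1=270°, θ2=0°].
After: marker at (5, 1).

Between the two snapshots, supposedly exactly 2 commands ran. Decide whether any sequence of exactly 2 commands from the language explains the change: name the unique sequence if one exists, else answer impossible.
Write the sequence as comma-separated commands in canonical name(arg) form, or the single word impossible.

rotate(0, 180), rotate(0, 90)

key: order matters: swapping rotate(0, 180) and rotate(0, 90) lands elsewhere
t0: [θ0=180°, θ1=270°, θ2=0°]
1. rotate(0, 180) → [θ0=0°, θ1=270°, θ2=0°]
2. rotate(0, 90) → [θ0=90°, θ1=270°, θ2=0°]
uniquely the one of 36 2-step routes that fits.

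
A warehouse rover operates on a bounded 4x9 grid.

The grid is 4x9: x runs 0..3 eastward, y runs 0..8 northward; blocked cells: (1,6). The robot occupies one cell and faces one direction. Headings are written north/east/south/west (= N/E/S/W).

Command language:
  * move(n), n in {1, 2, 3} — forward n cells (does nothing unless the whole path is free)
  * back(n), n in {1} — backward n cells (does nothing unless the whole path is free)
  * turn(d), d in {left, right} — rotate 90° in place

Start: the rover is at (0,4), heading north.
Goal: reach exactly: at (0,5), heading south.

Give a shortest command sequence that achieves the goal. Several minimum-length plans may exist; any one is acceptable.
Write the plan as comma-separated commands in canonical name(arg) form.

start: at (0,4), heading north
t=1 turn(left) ⇒ at (0,4), heading west
t=2 turn(left) ⇒ at (0,4), heading south
t=3 back(1) ⇒ at (0,5), heading south
shorter routes all fall short; 3 is best.

turn(left), turn(left), back(1)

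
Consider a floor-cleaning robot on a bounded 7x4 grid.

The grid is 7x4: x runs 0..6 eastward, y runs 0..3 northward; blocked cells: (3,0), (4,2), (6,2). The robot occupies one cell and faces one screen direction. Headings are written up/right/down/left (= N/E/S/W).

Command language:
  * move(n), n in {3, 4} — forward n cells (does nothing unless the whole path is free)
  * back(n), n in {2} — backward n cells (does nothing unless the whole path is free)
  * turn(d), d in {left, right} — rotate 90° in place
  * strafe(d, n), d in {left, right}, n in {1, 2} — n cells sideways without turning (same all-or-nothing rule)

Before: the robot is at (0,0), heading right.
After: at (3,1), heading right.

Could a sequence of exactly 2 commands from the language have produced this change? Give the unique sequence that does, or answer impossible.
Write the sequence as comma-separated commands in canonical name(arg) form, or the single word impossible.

key: running move(3) before strafe(left, 1) would end elsewhere — order is forced
initial: at (0,0), heading right
1. strafe(left, 1) → at (0,1), heading right
2. move(3) → at (3,1), heading right
uniquely the one of 81 2-step routes that fits.

strafe(left, 1), move(3)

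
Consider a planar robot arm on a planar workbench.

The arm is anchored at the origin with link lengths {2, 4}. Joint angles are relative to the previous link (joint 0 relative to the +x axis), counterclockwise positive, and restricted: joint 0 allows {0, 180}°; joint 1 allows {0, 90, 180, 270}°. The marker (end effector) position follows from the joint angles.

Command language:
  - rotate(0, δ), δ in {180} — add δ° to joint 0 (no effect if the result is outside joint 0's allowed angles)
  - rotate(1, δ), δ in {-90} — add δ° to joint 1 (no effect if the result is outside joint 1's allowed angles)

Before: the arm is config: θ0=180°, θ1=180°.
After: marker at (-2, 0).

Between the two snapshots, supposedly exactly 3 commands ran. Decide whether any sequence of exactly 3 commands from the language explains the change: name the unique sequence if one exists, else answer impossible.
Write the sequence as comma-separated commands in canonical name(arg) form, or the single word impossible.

rotate(0, 180), rotate(0, 180), rotate(0, 180)

initial: config: θ0=180°, θ1=180°
t=1 rotate(0, 180) ⇒ config: θ0=0°, θ1=180°
t=2 rotate(0, 180) ⇒ config: θ0=180°, θ1=180°
t=3 rotate(0, 180) ⇒ config: θ0=0°, θ1=180°
no other 3-command option fits: unique.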